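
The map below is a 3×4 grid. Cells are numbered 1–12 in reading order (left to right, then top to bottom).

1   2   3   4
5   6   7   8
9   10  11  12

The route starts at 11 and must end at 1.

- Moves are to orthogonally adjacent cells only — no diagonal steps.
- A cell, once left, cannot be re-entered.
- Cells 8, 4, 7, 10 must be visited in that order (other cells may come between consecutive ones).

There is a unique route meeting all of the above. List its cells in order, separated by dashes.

11 - 12 - 8 - 4 - 3 - 7 - 6 - 10 - 9 - 5 - 1

The waypoints must appear in the order 8, 4, 7, 10, with no cell reused.
Route from 11: right 1 to 12, up 2 to 4, left 1 to 3, down 1 to 7, left 1 to 6, down 1 to 10, left 1 to 9, up 2 to 1 — 10 moves in all.
Check: order respected (8 at step 2, 4 at step 3, 7 at step 5, 10 at step 7).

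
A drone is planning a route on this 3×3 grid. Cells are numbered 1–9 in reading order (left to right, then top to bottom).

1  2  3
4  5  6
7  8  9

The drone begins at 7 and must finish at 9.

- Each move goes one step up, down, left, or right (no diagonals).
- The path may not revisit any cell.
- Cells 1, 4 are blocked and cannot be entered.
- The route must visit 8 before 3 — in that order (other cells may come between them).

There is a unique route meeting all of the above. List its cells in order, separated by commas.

The waypoints must appear in the order 8, 3, with no cell reused.
Route from 7: right to 8, 2× up (reaching 2), right to 3, 2× down (reaching 9) — 6 moves in all.
Check: order respected (8 at step 1, 3 at step 4).

7, 8, 5, 2, 3, 6, 9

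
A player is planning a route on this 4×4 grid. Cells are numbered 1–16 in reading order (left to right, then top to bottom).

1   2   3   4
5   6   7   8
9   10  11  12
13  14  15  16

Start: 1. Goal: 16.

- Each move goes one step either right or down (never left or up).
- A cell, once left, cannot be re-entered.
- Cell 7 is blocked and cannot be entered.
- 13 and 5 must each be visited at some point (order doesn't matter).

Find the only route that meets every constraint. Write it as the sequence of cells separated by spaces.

Moves only go right or down, so the column and row indices never decrease.
Route from 1: 3× down (reaching 13), 3× right (reaching 16) — 6 moves in all.
Check: all required cells visited.

1 5 9 13 14 15 16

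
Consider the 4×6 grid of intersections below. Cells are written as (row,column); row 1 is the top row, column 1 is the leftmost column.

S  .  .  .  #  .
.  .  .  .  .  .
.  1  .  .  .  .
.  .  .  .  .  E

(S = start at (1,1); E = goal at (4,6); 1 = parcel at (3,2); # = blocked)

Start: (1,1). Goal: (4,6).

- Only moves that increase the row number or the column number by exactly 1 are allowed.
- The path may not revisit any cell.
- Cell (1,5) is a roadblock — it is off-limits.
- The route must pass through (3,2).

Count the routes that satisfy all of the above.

15

A right/down-only route from (1,1) to (4,6) makes exactly 3 down-moves and 5 right-moves in some order.
With no other constraints that would be C(8,3) = 56 routes.
Split at (3,2) and multiply the segment counts (each segment already excludes blocked cells): (1,1)→(3,2): 3; (3,2)→(4,6): 5; product = 15.
That gives 15 routes.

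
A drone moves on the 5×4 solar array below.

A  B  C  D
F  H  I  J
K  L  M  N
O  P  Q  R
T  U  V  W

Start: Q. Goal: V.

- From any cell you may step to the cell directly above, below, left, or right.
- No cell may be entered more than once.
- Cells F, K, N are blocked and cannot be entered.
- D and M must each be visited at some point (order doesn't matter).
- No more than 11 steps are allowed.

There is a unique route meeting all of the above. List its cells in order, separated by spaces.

Q M I J D C B H L P U V

The budget equals the shortest possible length, so every move has to be on a shortest route through the required cells.
Route from Q: up 2 to I, right 1 to J, up 1 to D, left 2 to B, down 4 to U, right 1 to V — 11 moves in all.
Check: all required cells visited; 11 ≤ 11 moves.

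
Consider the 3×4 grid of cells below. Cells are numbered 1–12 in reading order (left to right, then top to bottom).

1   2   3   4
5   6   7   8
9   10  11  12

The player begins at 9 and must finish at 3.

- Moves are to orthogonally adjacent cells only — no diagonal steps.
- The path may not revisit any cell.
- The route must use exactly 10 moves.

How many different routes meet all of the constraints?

5

Need simple routes of exactly 10 moves from 9 to 3 (Manhattan distance 4, so 3 moves are spent on a detour and 3 undoing it).
Enumerating: 9 5 1 2 6 10 11 7 8 4 3 | 9 5 1 2 6 10 11 12 8 4 3 | 9 5 1 2 6 10 11 12 8 7 3 | 9 5 1 2 6 7 11 12 8 4 3 | 9 10 11 12 8 7 6 5 1 2 3.
That gives 5 routes.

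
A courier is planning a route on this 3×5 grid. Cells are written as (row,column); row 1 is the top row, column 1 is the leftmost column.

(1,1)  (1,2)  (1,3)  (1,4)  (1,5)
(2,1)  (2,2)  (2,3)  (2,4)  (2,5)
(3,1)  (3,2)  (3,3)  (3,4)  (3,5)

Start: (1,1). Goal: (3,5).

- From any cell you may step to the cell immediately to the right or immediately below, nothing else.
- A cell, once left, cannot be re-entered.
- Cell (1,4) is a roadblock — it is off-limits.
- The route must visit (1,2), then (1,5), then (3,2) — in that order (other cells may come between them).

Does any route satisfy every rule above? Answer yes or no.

no

(3,2) lies to the left of (1,5), so going from (1,5) to (3,2) would need a leftward move — but moves only go right/down, so (1,5) cannot be visited before (3,2).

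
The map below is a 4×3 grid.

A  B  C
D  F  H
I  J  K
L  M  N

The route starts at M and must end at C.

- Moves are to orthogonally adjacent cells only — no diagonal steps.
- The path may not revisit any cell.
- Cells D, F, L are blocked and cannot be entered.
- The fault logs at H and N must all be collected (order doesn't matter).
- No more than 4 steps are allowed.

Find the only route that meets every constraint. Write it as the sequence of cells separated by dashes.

M - N - K - H - C

The 4-move cap with required stops at H, N leaves no slack for detours.
Route from M: right 1 to N, up 3 to C — 4 moves in all.
Check: all required cells visited; 4 ≤ 4 moves.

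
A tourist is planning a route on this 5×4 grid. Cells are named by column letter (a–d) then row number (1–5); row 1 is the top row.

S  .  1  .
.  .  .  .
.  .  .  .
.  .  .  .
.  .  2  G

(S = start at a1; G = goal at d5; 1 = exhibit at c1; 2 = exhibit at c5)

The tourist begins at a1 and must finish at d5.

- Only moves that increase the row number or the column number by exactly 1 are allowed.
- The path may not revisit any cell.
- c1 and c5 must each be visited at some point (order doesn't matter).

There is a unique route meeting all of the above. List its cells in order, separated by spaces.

a1 b1 c1 c2 c3 c4 c5 d5

Moves only go right or down, so the column and row indices never decrease.
Route from a1: 2× right (reaching c1), 4× down (reaching c5), right to d5 — 7 moves in all.
Check: all required cells visited.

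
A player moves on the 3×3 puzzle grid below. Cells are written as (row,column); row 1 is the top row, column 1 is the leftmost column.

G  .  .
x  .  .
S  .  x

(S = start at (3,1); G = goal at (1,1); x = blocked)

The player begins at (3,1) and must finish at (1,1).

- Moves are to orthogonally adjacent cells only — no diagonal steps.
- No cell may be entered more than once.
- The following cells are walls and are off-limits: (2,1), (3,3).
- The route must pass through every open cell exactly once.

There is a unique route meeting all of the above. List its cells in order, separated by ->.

Need to visit all 7 open cells exactly once, starting at (3,1) and ending at (1,1).
Cell (3,2) has only two open neighbours ((2,2) and (3,1)), so the path must pass straight through it: one of those is the cell it's entered from and the other is where it exits.
Route from (3,1): right 1 to (3,2), up 1 to (2,2), right 1 to (2,3), up 1 to (1,3), left 2 to (1,1) — 6 moves in all.
Check: all 7 open cells covered.

(3,1) -> (3,2) -> (2,2) -> (2,3) -> (1,3) -> (1,2) -> (1,1)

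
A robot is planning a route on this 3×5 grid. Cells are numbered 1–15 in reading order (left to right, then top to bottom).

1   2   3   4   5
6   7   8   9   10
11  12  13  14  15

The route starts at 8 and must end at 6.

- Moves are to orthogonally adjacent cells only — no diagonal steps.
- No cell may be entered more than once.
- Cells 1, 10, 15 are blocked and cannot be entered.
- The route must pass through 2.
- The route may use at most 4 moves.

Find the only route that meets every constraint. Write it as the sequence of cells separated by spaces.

8 3 2 7 6

The 4-move cap with required stops at 2 leaves no slack for detours.
Route from 8: up to 3, left to 2, down to 7, left to 6 — 4 moves in all.
Check: all required cells visited; 4 ≤ 4 moves.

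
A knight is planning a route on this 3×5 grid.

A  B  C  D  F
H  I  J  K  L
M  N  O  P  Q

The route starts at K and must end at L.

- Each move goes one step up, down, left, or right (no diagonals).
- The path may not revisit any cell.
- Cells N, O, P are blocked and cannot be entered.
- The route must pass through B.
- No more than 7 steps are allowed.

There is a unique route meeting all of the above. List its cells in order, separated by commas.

K, J, I, B, C, D, F, L

Any route must reach B and still end at L within 7 moves, so the order of the required stops is forced.
Route from K: left 2 to I, up 1 to B, right 3 to F, down 1 to L — 7 moves in all.
Check: all required cells visited; 7 ≤ 7 moves.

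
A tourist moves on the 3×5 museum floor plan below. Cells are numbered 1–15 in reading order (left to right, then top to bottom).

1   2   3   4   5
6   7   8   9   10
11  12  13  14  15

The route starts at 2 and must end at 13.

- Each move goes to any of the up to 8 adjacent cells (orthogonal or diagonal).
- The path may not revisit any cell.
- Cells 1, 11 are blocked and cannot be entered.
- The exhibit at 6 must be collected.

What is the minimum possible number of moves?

Any route passes through 6 somewhere between 2 and 13. Summing Chebyshev distances along the two legs (2 → 6 → 13) gives a lower bound of 1 + 2 = 3 moves.
A route of 3 moves achieves this: 2 → 6 → 7 → 13.
Since 3 matches the lower bound, it is optimal.

3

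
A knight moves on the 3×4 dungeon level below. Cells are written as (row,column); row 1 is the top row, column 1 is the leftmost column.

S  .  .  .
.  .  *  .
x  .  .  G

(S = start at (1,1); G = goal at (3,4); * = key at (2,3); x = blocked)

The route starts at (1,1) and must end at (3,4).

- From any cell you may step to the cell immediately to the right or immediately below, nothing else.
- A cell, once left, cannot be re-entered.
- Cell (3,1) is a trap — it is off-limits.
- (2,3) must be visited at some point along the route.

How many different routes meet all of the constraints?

6

A right/down-only route from (1,1) to (3,4) makes exactly 2 down-moves and 3 right-moves in some order.
With no other constraints that would be C(5,2) = 10 routes.
Split at (2,3) and multiply the segment counts (each segment already excludes blocked cells): (1,1)→(2,3): 3; (2,3)→(3,4): 2; product = 6.
That gives 6 routes.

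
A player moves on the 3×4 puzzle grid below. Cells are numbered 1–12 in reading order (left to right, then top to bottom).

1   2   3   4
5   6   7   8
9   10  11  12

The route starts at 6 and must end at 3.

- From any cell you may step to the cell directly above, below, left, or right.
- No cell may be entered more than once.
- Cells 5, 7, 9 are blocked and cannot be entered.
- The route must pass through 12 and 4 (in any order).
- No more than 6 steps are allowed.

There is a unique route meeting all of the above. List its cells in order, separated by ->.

6 -> 10 -> 11 -> 12 -> 8 -> 4 -> 3

The budget equals the shortest possible length, so every move has to be on a shortest route through the required cells.
Route from 6: down 1 to 10, right 2 to 12, up 2 to 4, left 1 to 3 — 6 moves in all.
Check: all required cells visited; 6 ≤ 6 moves.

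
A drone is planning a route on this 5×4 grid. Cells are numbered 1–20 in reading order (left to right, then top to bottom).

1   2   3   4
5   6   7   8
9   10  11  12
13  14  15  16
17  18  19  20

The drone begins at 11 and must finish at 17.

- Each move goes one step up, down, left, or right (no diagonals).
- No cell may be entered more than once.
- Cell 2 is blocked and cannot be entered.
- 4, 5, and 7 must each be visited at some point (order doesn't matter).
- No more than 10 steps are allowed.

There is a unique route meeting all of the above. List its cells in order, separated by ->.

The 10-move cap with required stops at 4, 5, 7 leaves no slack for detours.
Route from 11: right 1 to 12, up 2 to 4, left 1 to 3, down 1 to 7, left 2 to 5, down 3 to 17 — 10 moves in all.
Check: all required cells visited; 10 ≤ 10 moves.

11 -> 12 -> 8 -> 4 -> 3 -> 7 -> 6 -> 5 -> 9 -> 13 -> 17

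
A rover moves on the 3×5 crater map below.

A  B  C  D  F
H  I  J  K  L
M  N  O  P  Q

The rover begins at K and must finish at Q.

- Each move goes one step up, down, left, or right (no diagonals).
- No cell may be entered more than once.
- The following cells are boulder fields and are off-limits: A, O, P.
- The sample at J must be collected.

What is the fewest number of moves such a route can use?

Any route passes through J somewhere between K and Q. Summing Manhattan distances along the two legs (K → J → Q) gives a lower bound of 1 + 3 = 4 moves.
The shortest route satisfying every rule uses 6 moves: K → J → C → D → F → L → Q.
The bound of 4 isn't tight here; checking systematically, no route of length 4 through 5 satisfies every constraint, so 6 is the minimum.

6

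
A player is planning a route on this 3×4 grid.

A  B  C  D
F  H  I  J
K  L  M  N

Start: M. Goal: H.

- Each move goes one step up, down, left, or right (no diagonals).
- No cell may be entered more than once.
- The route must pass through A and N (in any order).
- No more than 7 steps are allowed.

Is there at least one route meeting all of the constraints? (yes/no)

no

Even ignoring the no-revisit rule, getting from M to H, taking the cheapest ordering M → N → A → H needs at least 1 + 5 + 2 = 8 moves (Manhattan distance per leg), which exceeds the 7-move limit.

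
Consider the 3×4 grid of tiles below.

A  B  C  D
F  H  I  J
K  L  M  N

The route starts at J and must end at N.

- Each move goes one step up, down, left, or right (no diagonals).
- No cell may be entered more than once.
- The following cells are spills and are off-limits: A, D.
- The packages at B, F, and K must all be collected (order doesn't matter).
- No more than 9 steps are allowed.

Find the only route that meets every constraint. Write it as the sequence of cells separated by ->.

J -> I -> C -> B -> H -> F -> K -> L -> M -> N

The 9-move cap with required stops at B, F, K leaves no slack for detours.
Route from J: left to I, up to C, left to B, down to H, left to F, down to K, 3× right (reaching N) — 9 moves in all.
Check: all required cells visited; 9 ≤ 9 moves.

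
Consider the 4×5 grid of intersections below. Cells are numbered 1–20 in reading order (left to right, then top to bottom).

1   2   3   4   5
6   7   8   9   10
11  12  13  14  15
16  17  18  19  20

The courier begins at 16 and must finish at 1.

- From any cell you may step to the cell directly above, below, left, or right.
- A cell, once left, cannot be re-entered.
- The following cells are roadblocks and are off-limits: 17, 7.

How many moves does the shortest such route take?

The Manhattan distance from 16 to 1 is |4−1| + |1−1| = 3, so at least 3 moves are needed.
A route of 3 moves achieves this: 16 → 11 → 6 → 1.
Since 3 matches the lower bound, it is optimal.

3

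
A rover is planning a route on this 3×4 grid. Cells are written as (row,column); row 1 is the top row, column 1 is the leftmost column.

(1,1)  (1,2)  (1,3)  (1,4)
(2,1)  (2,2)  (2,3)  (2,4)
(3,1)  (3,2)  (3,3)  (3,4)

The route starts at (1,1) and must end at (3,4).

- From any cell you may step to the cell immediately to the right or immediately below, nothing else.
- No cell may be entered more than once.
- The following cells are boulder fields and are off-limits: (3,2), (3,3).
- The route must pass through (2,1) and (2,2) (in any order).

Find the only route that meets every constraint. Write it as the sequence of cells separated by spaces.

Moves only go right or down, so the column and row indices never decrease.
Route from (1,1): down 1 to (2,1), right 3 to (2,4), down 1 to (3,4) — 5 moves in all.
Check: all required cells visited.

(1,1) (2,1) (2,2) (2,3) (2,4) (3,4)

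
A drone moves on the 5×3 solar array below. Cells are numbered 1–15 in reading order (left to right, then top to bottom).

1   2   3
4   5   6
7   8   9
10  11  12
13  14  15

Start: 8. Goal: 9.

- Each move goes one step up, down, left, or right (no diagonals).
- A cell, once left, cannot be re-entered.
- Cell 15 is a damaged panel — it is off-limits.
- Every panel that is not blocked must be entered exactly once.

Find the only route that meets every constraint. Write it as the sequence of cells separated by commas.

8, 5, 6, 3, 2, 1, 4, 7, 10, 13, 14, 11, 12, 9

Need to visit all 14 open cells exactly once, starting at 8 and ending at 9.
Cell 1 has only two open neighbours (4 and 2), so the path must pass straight through it: one of those is the cell it's entered from and the other is where it exits.
Route from 8: up 1 to 5, right 1 to 6, up 1 to 3, left 2 to 1, down 4 to 13, right 1 to 14, up 1 to 11, right 1 to 12, up 1 to 9 — 13 moves in all.
Check: all 14 open cells covered.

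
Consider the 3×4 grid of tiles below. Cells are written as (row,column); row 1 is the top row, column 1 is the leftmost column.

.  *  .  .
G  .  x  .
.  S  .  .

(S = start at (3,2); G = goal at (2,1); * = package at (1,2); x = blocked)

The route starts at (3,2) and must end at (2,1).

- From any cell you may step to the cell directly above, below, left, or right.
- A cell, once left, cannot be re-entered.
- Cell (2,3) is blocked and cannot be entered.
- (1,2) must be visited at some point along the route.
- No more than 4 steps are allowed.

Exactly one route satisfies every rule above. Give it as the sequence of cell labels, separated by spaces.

Any route must reach (1,2) and still end at (2,1) within 4 moves, so the order of the required stops is forced.
Route from (3,2): up 2 to (1,2), left 1 to (1,1), down 1 to (2,1) — 4 moves in all.
Check: all required cells visited; 4 ≤ 4 moves.

(3,2) (2,2) (1,2) (1,1) (2,1)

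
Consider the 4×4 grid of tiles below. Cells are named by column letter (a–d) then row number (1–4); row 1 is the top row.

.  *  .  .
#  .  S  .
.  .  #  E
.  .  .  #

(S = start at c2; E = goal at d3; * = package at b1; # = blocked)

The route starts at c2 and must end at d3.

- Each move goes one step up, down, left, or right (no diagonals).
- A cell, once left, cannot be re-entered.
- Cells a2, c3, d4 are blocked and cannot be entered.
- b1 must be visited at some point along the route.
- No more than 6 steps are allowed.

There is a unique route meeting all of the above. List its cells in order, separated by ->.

The 6-move cap with required stops at b1 leaves no slack for detours.
Route from c2: left to b2, up to b1, 2× right (reaching d1), 2× down (reaching d3) — 6 moves in all.
Check: all required cells visited; 6 ≤ 6 moves.

c2 -> b2 -> b1 -> c1 -> d1 -> d2 -> d3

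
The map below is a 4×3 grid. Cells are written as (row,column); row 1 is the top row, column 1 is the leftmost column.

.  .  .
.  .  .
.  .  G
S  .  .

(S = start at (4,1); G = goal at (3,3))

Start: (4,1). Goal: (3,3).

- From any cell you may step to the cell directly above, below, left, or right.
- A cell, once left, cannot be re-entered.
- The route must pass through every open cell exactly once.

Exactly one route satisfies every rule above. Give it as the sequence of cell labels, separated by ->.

Need to visit all 12 open cells exactly once, starting at (4,1) and ending at (3,3).
Route from (4,1): up 3 to (1,1), right 2 to (1,3), down 1 to (2,3), left 1 to (2,2), down 2 to (4,2), right 1 to (4,3), up 1 to (3,3) — 11 moves in all.
Check: all 12 open cells covered.

(4,1) -> (3,1) -> (2,1) -> (1,1) -> (1,2) -> (1,3) -> (2,3) -> (2,2) -> (3,2) -> (4,2) -> (4,3) -> (3,3)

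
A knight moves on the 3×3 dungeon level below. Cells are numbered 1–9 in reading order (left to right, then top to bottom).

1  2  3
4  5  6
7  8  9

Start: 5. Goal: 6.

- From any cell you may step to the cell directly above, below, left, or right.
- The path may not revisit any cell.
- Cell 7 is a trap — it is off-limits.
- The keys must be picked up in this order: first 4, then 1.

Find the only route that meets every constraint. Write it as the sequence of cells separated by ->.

5 -> 4 -> 1 -> 2 -> 3 -> 6

The waypoints must appear in the order 4, 1, with no cell reused.
Route from 5: left 1 to 4, up 1 to 1, right 2 to 3, down 1 to 6 — 5 moves in all.
Check: order respected (4 at step 1, 1 at step 2).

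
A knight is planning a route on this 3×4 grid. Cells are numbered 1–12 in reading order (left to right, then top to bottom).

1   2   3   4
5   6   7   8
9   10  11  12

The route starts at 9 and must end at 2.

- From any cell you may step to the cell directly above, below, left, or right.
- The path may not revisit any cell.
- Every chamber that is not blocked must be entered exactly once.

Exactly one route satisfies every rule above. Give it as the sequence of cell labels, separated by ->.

9 -> 10 -> 11 -> 12 -> 8 -> 4 -> 3 -> 7 -> 6 -> 5 -> 1 -> 2

Need to visit all 12 open cells exactly once, starting at 9 and ending at 2.
Cell 12 has only two open neighbours (8 and 11), so the path must pass straight through it: one of those is the cell it's entered from and the other is where it exits.
Route from 9: 3× right (reaching 12), 2× up (reaching 4), left to 3, down to 7, 2× left (reaching 5), up to 1, right to 2 — 11 moves in all.
Check: all 12 open cells covered.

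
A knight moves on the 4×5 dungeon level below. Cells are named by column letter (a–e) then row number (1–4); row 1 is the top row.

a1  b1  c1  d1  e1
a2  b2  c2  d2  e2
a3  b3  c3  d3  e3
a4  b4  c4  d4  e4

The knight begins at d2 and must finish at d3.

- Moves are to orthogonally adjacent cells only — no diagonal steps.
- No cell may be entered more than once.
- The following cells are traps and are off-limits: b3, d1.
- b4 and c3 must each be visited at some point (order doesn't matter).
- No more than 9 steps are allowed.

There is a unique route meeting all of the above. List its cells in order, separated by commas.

The 9-move cap with required stops at b4, c3 leaves no slack for detours.
Route from d2: 3× left (reaching a2), 2× down (reaching a4), 2× right (reaching c4), up to c3, right to d3 — 9 moves in all.
Check: all required cells visited; 9 ≤ 9 moves.

d2, c2, b2, a2, a3, a4, b4, c4, c3, d3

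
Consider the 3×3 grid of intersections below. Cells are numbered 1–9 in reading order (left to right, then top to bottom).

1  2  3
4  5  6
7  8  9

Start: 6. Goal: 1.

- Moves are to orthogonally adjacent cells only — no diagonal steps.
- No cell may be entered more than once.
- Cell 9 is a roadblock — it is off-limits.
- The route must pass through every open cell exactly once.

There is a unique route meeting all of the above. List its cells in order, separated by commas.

Need to visit all 8 open cells exactly once, starting at 6 and ending at 1.
Cell 7 has only two open neighbours (4 and 8), so the path must pass straight through it: one of those is the cell it's entered from and the other is where it exits.
Route from 6: up 1 to 3, left 1 to 2, down 2 to 8, left 1 to 7, up 2 to 1 — 7 moves in all.
Check: all 8 open cells covered.

6, 3, 2, 5, 8, 7, 4, 1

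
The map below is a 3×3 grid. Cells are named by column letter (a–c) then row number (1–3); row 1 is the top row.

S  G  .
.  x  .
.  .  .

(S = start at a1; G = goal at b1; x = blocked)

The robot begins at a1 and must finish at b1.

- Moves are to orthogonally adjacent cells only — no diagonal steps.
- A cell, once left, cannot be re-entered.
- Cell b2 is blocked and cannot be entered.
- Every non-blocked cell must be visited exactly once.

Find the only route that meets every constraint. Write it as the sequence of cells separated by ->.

a1 -> a2 -> a3 -> b3 -> c3 -> c2 -> c1 -> b1

Need to visit all 8 open cells exactly once, starting at a1 and ending at b1.
Cell b3 has only two open neighbours (a3 and c3), so the path must pass straight through it: one of those is the cell it's entered from and the other is where it exits.
Route from a1: down 2 to a3, right 2 to c3, up 2 to c1, left 1 to b1 — 7 moves in all.
Check: all 8 open cells covered.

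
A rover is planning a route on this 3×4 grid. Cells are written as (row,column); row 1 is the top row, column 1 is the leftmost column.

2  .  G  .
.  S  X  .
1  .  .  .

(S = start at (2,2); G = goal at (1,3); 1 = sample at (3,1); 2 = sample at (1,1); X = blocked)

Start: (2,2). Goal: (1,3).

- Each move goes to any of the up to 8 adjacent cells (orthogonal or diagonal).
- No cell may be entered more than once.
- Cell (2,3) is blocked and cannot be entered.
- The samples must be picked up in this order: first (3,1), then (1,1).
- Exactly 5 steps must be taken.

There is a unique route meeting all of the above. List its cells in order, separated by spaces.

(2,2) (3,1) (2,1) (1,1) (1,2) (1,3)

The waypoints must appear in the order (3,1), (1,1), with no cell reused.
Route from (2,2): down-left to (3,1), 2× up (reaching (1,1)), 2× right (reaching (1,3)) — 5 moves in all.
Check: order respected (1 at step 1, 2 at step 3); 5 moves as required.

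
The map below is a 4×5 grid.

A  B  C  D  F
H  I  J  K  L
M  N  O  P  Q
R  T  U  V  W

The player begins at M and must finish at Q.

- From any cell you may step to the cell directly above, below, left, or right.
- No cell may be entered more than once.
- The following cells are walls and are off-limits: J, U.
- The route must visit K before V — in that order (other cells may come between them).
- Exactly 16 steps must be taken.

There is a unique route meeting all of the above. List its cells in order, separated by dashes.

M - R - T - N - I - H - A - B - C - D - F - L - K - P - V - W - Q

The waypoints must appear in the order K, V, with no cell reused.
Route from M: down 1 to R, right 1 to T, up 2 to I, left 1 to H, up 1 to A, right 4 to F, down 1 to L, left 1 to K, down 2 to V, right 1 to W, up 1 to Q — 16 moves in all.
Check: order respected (K at step 12, V at step 14); 16 moves as required.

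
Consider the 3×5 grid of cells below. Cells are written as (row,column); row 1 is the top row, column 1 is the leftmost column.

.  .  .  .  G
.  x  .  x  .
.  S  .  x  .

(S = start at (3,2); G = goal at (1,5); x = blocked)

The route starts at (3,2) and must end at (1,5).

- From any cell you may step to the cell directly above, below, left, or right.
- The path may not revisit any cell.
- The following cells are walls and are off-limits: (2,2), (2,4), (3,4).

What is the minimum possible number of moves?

The Manhattan distance from (3,2) to (1,5) is |3−1| + |2−5| = 5, so at least 5 moves are needed.
A route of 5 moves achieves this: (3,2) → (3,3) → (2,3) → (1,3) → (1,4) → (1,5).
Since 5 matches the lower bound, it is optimal.

5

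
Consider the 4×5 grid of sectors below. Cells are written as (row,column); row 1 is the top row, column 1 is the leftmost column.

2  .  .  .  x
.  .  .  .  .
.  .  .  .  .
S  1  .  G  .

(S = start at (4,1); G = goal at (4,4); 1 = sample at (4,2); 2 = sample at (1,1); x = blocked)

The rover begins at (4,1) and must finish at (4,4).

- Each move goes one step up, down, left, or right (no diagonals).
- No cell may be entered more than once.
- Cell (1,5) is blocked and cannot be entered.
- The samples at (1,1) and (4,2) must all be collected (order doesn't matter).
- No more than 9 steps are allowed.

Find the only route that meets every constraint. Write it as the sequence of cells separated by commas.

Any route must reach (1,1) and (4,2) and still end at (4,4) within 9 moves, so the order of the required stops is forced.
Route from (4,1): 3× up (reaching (1,1)), right to (1,2), 3× down (reaching (4,2)), 2× right (reaching (4,4)) — 9 moves in all.
Check: all required cells visited; 9 ≤ 9 moves.

(4,1), (3,1), (2,1), (1,1), (1,2), (2,2), (3,2), (4,2), (4,3), (4,4)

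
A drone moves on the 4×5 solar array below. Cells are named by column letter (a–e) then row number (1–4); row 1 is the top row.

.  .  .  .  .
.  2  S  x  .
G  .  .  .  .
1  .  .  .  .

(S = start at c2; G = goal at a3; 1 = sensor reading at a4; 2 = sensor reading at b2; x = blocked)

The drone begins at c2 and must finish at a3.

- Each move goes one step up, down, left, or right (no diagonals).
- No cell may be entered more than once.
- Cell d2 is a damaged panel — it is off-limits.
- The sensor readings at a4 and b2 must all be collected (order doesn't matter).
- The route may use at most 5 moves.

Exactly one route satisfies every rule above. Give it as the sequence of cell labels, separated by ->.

c2 -> b2 -> b3 -> b4 -> a4 -> a3

Any route must reach a4 and b2 and still end at a3 within 5 moves, so the order of the required stops is forced.
Route from c2: left 1 to b2, down 2 to b4, left 1 to a4, up 1 to a3 — 5 moves in all.
Check: all required cells visited; 5 ≤ 5 moves.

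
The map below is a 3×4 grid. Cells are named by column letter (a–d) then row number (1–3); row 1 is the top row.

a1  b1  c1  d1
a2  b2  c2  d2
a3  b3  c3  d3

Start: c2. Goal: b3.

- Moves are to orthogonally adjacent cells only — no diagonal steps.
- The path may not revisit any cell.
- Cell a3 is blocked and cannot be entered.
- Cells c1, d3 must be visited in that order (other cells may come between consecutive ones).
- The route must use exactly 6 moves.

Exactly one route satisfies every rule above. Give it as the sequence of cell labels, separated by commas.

The waypoints must appear in the order c1, d3, with no cell reused.
Route from c2: up to c1, right to d1, 2× down (reaching d3), 2× left (reaching b3) — 6 moves in all.
Check: order respected (c1 at step 1, d3 at step 4); 6 moves as required.

c2, c1, d1, d2, d3, c3, b3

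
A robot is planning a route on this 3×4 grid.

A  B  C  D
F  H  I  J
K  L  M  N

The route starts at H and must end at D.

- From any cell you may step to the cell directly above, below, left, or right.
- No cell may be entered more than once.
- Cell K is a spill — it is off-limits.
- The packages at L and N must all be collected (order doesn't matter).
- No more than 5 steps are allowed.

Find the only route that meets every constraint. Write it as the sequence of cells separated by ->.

H -> L -> M -> N -> J -> D

Any route must reach L and N and still end at D within 5 moves, so the order of the required stops is forced.
Route from H: down to L, 2× right (reaching N), 2× up (reaching D) — 5 moves in all.
Check: all required cells visited; 5 ≤ 5 moves.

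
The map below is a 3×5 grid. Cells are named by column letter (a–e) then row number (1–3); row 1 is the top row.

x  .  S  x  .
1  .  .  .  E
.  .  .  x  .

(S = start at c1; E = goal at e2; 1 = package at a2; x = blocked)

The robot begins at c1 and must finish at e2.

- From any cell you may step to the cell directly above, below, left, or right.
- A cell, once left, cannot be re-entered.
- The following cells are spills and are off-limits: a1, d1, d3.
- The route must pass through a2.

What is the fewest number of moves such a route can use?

9

Any route passes through a2 somewhere between c1 and e2. Summing Manhattan distances along the two legs (c1 → a2 → e2) gives a lower bound of 3 + 4 = 7 moves.
The shortest route satisfying every rule uses 9 moves: c1 → b1 → b2 → a2 → a3 → b3 → c3 → c2 → d2 → e2.
The bound of 7 isn't tight here; checking systematically, no route of length 7 through 8 satisfies every constraint, so 9 is the minimum.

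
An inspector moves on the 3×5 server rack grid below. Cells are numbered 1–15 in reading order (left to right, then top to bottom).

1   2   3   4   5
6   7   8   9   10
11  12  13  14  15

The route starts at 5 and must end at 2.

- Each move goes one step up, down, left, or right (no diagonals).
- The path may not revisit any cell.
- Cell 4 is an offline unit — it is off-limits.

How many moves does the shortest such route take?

The Manhattan distance from 5 to 2 is |1−1| + |5−2| = 3, so at least 3 moves are needed.
That bound ignores the blocked cells. Measuring each leg by the fewest moves that actually steer around them (5→2: 5) raises the lower bound to 5.
A route of 5 moves exists: 5 → 10 → 9 → 8 → 3 → 2.
Since 5 matches that lower bound, it is optimal.

5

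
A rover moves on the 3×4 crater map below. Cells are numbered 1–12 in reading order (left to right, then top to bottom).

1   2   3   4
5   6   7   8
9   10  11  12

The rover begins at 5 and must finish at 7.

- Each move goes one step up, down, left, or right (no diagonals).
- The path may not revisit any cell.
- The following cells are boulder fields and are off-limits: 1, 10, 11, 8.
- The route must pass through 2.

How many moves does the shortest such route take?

Any route passes through 2 somewhere between 5 and 7. Summing Manhattan distances along the two legs (5 → 2 → 7) gives a lower bound of 2 + 2 = 4 moves.
A route of 4 moves achieves this: 5 → 6 → 2 → 3 → 7.
Since 4 matches the lower bound, it is optimal.

4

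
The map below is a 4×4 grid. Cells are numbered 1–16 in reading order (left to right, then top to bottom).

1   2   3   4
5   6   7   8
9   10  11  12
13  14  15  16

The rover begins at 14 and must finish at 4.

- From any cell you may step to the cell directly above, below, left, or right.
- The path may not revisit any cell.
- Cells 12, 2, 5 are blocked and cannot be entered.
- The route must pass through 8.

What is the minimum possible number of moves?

5

Any route passes through 8 somewhere between 14 and 4. Summing Manhattan distances along the two legs (14 → 8 → 4) gives a lower bound of 4 + 1 = 5 moves.
A route of 5 moves achieves this: 14 → 10 → 6 → 7 → 8 → 4.
Since 5 matches the lower bound, it is optimal.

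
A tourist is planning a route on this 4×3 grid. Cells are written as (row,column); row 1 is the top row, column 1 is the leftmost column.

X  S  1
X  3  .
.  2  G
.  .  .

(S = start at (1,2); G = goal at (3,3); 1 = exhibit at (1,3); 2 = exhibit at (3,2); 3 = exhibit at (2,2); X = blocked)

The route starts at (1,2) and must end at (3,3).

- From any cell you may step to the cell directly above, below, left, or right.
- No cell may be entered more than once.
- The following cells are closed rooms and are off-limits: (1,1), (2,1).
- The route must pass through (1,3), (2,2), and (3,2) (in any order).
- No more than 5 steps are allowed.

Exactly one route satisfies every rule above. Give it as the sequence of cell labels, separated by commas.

(1,2), (1,3), (2,3), (2,2), (3,2), (3,3)

The 5-move cap with required stops at (1,3), (2,2), (3,2) leaves no slack for detours.
Route from (1,2): right to (1,3), down to (2,3), left to (2,2), down to (3,2), right to (3,3) — 5 moves in all.
Check: all required cells visited; 5 ≤ 5 moves.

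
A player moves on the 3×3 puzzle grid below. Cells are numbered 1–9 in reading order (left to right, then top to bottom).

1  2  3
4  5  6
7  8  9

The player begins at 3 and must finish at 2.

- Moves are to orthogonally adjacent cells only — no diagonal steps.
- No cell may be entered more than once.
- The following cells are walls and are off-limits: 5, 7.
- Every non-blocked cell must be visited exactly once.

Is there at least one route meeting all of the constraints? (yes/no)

Cell 4 has only one open neighbour but is neither the start nor the goal, so a Hamiltonian route would have to both enter and leave it through the same neighbour — impossible without revisiting.

no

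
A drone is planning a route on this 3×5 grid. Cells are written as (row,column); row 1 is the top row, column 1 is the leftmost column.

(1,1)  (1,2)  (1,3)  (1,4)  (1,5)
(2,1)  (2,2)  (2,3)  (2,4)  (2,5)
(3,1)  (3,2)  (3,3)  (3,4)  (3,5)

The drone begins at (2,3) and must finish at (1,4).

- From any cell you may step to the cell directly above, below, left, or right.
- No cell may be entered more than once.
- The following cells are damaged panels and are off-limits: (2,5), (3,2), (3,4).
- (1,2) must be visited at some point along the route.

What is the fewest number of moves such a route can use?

4

Any route passes through (1,2) somewhere between (2,3) and (1,4). Summing Manhattan distances along the two legs ((2,3) → (1,2) → (1,4)) gives a lower bound of 2 + 2 = 4 moves.
A route of 4 moves achieves this: (2,3) → (2,2) → (1,2) → (1,3) → (1,4).
Since 4 matches the lower bound, it is optimal.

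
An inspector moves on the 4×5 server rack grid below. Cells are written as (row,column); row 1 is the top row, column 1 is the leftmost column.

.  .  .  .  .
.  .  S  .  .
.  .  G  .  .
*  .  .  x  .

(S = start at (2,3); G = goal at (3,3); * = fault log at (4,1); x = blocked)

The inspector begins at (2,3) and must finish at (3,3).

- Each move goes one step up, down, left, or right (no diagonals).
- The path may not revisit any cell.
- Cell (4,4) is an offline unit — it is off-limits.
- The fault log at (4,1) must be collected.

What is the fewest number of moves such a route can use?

Any route passes through (4,1) somewhere between (2,3) and (3,3). Summing Manhattan distances along the two legs ((2,3) → (4,1) → (3,3)) gives a lower bound of 4 + 3 = 7 moves.
A route of 7 moves achieves this: (2,3) → (2,2) → (3,2) → (3,1) → (4,1) → (4,2) → (4,3) → (3,3).
Since 7 matches the lower bound, it is optimal.

7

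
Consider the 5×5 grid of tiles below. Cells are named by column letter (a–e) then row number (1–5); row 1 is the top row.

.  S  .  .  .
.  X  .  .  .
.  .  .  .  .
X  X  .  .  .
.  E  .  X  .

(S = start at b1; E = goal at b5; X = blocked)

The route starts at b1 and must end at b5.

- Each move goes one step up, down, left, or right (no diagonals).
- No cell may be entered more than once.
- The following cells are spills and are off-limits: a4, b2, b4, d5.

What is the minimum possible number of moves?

6

The Manhattan distance from b1 to b5 is |1−5| + |2−2| = 4, so at least 4 moves are needed.
That bound ignores the blocked cells. Measuring each leg by the fewest moves that actually steer around them (b1→b5: 6) raises the lower bound to 6.
A route of 6 moves exists: b1 → c1 → c2 → c3 → c4 → c5 → b5.
Since 6 matches that lower bound, it is optimal.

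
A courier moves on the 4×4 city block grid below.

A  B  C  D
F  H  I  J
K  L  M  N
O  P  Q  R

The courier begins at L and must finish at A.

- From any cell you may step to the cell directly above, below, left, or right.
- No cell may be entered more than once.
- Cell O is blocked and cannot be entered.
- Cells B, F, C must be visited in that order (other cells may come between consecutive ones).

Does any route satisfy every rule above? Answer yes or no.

Ignoring the required order, 18 revisit-free routes from L to A pass through all of B, F, and C; the waypoint orders that occur are C → B → F (14); F → C → B (4) — never B → F → C.

no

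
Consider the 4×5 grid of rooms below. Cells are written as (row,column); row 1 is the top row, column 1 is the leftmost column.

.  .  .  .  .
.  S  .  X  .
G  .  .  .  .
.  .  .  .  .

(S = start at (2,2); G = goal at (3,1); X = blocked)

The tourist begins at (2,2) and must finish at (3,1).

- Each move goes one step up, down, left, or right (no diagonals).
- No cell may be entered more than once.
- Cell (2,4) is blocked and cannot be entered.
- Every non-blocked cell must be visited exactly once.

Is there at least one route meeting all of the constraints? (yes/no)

Colour the cells like a checkerboard: each orthogonal step flips colour, so a Hamiltonian route alternates colours. Here there are 9 cells of one colour and 10 of the other, with start on the same colour as the goal — the counts and endpoints can't be arranged into an alternating sequence of length 19, so no Hamiltonian route exists.

no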